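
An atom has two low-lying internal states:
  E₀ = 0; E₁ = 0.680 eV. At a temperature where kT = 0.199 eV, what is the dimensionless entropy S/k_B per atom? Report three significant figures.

Eᵢ/kT = 0, 3.4171.
Z = Σ e^(−Eᵢ/kT) = e^(−0) + e^(−3.4171) = 1.0000 + 0.032807 = 1.0328.
⟨E⟩ = Σ EᵢPᵢ = 0.021600 eV.
S/k_B = ln Z + ⟨E⟩/kT = ln(1.0328) + 0.021600/0.199 = 0.032274 + 0.10854 = 0.141.

0.141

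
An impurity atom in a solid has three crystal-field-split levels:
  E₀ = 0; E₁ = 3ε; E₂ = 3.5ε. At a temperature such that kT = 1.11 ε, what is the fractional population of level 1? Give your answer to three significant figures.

Eᵢ/kT = 0, 2.7027, 3.1532.
Z = Σ e^(−Eᵢ/kT) = e^(−0) + e^(−2.7027) + e^(−3.1532) = 1.0000 + 0.067024 + 0.042715 = 1.1097.
P₁ = e^(−E₁/kT) / Z = 0.067024/1.1097 = 0.0604.

0.0604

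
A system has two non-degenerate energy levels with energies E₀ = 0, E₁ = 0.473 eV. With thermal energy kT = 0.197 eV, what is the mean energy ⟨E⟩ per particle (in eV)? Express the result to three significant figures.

Eᵢ/kT = 0, 2.4010.
Z = Σ e^(−Eᵢ/kT) = e^(−0) + e^(−2.4010) = 1.0000 + 0.090627 = 1.0906.
⟨E⟩ = Σ Eᵢ e^(−Eᵢ/kT) / Z = (0·1.0000 + 0.473·0.090627) / 1.0906 = 0.0393 eV.

0.0393 eV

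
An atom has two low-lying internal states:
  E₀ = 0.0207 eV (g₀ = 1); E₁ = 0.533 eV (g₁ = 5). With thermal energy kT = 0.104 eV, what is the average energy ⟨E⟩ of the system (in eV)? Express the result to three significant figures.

0.0386 eV

Eᵢ/kT = 0.19904, 5.1250.
Z = Σ gᵢe^(−Eᵢ/kT) = 1·e^(−0.19904) + 5·e^(−5.1250) = 0.81952 + 0.029731 = 0.84925.
⟨E⟩ = Σ Eᵢ gᵢe^(−Eᵢ/kT) / Z = (0.0207·0.81952 + 0.533·0.029731) / 0.84925 = 0.0386 eV.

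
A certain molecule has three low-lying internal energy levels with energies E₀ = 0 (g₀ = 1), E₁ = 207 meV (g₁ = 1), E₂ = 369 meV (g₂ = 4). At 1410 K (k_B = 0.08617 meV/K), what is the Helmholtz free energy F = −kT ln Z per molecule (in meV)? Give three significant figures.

-38.6 meV

k_BT = 0.08617 × 1410 K = 121.50 meV.
Eᵢ/kT = 0, 1.7037, 3.0370.
Z = Σ gᵢe^(−Eᵢ/kT) = 1·e^(−0) + 1·e^(−1.7037) + 4·e^(−3.0370) = 1.0000 + 0.18201 + 0.19191 = 1.3739.
F = −kT ln Z = −121.50 × ln(1.3739) = −121.50 × 0.31765 = -38.6 meV.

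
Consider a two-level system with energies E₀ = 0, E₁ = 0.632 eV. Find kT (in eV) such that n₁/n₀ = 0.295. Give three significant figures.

0.518 eV

n₁/n₀ = exp[−(E₁−E₀)/kT] = 0.295.
⇒ (E₁−E₀)/kT = ln(1/0.295) = ln(3.3898) = 1.2208.
kT = 0.632 eV / 1.2208 = 0.518 eV.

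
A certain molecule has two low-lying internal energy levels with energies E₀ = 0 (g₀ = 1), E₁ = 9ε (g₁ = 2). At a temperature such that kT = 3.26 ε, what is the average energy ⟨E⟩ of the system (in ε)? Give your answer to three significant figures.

Eᵢ/kT = 0, 2.7607.
Z = Σ gᵢe^(−Eᵢ/kT) = 1·e^(−0) + 2·e^(−2.7607) = 1.0000 + 0.12649 = 1.1265.
⟨E⟩ = Σ Eᵢ gᵢe^(−Eᵢ/kT) / Z = (0·1.0000 + 9·0.12649) / 1.1265 = 1.01 ε.

1.01 ε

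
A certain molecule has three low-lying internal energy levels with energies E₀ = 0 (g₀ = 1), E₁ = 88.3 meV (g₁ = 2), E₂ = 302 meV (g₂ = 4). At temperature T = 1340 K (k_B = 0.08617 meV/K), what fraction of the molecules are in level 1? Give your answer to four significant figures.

0.4187

k_BT = 0.08617 × 1340 K = 115.468 meV.
Eᵢ/kT = 0, 0.764714, 2.61544.
Z = Σ gᵢe^(−Eᵢ/kT) = 1·e^(−0) + 2·e^(−0.764714) + 4·e^(−2.61544) = 1.00000 + 0.930934 + 0.292542 = 2.22348.
P₁ = g₁ e^(−E₁/kT) / Z = 0.930934/2.22348 = 0.4187.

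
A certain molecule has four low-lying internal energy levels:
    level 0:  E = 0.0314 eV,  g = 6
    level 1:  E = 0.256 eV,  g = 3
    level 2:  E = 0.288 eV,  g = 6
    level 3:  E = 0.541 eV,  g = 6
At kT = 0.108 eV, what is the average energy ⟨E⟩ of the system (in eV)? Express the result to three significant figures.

0.0678 eV

Eᵢ/kT = 0.29074, 2.3704, 2.6667, 5.0093.
Z = Σ gᵢe^(−Eᵢ/kT) = 6·e^(−0.29074) + 3·e^(−2.3704) + 6·e^(−2.6667) + 6·e^(−5.0093) = 4.4863 + 0.28033 + 0.41689 + 0.040053 = 5.2236.
⟨E⟩ = Σ Eᵢ gᵢe^(−Eᵢ/kT) / Z = (0.0314·4.4863 + 0.256·0.28033 + 0.288·0.41689 + 0.541·0.040053) / 5.2236 = 0.0678 eV.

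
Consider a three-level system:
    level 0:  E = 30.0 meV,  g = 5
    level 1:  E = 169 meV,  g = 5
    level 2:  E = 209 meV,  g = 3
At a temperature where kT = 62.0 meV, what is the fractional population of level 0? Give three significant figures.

0.877

Eᵢ/kT = 0.48387, 2.7258, 3.3710.
Z = Σ gᵢe^(−Eᵢ/kT) = 5·e^(−0.48387) + 5·e^(−2.7258) + 3·e^(−3.3710) = 3.0820 + 0.32747 + 0.10307 = 3.5125.
P₀ = g₀ e^(−E₀/kT) / Z = 3.0820/3.5125 = 0.877.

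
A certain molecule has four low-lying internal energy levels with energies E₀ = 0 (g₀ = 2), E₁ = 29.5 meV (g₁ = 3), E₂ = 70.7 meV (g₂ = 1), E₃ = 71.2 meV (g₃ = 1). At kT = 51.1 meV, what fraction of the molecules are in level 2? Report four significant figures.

0.05993

Eᵢ/kT = 0, 0.577299, 1.38356, 1.39335.
Z = Σ gᵢe^(−Eᵢ/kT) = 2·e^(−0) + 3·e^(−0.577299) + 1·e^(−1.38356) + 1·e^(−1.39335) = 2.00000 + 1.68424 + 0.250685 + 0.248242 = 4.18317.
P₂ = g₂ e^(−E₂/kT) / Z = 0.250685/4.18317 = 0.05993.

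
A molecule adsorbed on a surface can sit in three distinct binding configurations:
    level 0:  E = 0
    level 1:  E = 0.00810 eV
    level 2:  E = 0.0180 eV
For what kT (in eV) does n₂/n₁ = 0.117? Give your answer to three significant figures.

n₂/n₁ = exp[−(E₂−E₁)/kT] = 0.117.
⇒ (E₂−E₁)/kT = ln(1/0.117) = ln(8.5470) = 2.1456.
kT = 0.00990 eV / 2.1456 = 0.00461 eV.

0.00461 eV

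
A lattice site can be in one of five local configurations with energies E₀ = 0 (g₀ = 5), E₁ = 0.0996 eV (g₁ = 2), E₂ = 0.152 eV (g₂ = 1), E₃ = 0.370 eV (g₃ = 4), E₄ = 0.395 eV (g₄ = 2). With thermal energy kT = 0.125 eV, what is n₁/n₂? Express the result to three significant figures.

3.04

n₁/n₂ = (g₁/g₂) exp[−(E₁−E₂)/kT] = (2/1) × exp(−(-0.0524 eV)/(0.125 eV)) = (2/1) × exp(0.41920) = 3.04.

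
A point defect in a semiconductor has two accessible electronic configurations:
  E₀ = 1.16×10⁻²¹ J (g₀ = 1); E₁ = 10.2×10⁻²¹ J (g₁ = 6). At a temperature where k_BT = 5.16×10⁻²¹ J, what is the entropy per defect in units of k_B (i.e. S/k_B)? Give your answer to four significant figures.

1.607

Eᵢ/kT = 0.224806, 1.97674.
Z = Σ gᵢe^(−Eᵢ/kT) = 1·e^(−0.224806) + 6·e^(−1.97674) = 0.798671 + 0.831120 = 1.62979.
⟨E⟩ = Σ EᵢPᵢ = 5.77000 ×10⁻²¹ J.
S/k_B = ln Z + ⟨E⟩/kT = ln(1.62979) + 5.77000/5.16 = 0.488451 + 1.11822 = 1.607.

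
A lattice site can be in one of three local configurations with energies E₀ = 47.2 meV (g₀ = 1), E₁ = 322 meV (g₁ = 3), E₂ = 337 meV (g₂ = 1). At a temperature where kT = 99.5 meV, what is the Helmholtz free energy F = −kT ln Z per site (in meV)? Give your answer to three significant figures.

25.5 meV

Eᵢ/kT = 0.47437, 3.2362, 3.3869.
Z = Σ gᵢe^(−Eᵢ/kT) = 1·e^(−0.47437) + 3·e^(−3.2362) + 1·e^(−3.3869) = 0.62228 + 0.11794 + 0.033813 = 0.77403.
F = −kT ln Z = −99.5 × ln(0.77403) = −99.5 × -0.25614 = 25.5 meV.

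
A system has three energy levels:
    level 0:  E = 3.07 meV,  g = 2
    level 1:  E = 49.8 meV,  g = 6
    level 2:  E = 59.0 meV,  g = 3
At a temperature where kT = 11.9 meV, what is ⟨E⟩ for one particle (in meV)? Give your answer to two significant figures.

Eᵢ/kT = 0.2580, 4.185, 4.958.
Z = Σ gᵢe^(−Eᵢ/kT) = 2·e^(−0.2580) + 6·e^(−4.185) + 3·e^(−4.958) = 1.545 + 0.09133 + 0.02108 = 1.657.
⟨E⟩ = Σ Eᵢ gᵢe^(−Eᵢ/kT) / Z = (3.07·1.545 + 49.8·0.09133 + 59.0·0.02108) / 1.657 = 6.4 meV.

6.4 meV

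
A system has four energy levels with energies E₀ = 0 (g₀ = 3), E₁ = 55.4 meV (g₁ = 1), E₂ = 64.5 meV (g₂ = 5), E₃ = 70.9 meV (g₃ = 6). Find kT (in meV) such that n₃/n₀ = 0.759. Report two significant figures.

n₃/n₀ = (g₃/g₀) exp[−(E₃−E₀)/kT] = 0.759.
⇒ (E₃−E₀)/kT = ln((6/3)/0.759) = ln(2.635) = 0.9689.
kT = 70.9 meV / 0.9689 = 73 meV.

73 meV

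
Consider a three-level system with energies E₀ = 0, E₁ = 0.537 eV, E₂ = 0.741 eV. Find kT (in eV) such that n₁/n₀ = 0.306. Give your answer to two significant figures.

0.45 eV

n₁/n₀ = exp[−(E₁−E₀)/kT] = 0.306.
⇒ (E₁−E₀)/kT = ln(1/0.306) = ln(3.268) = 1.184.
kT = 0.537 eV / 1.184 = 0.45 eV.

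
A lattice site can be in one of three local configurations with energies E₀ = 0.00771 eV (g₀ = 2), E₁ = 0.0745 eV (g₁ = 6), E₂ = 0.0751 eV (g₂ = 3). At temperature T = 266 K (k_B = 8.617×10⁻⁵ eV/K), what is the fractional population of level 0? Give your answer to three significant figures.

k_BT = 8.617×10⁻⁵ × 266 K = 0.022921 eV.
Eᵢ/kT = 0.33637, 3.2503, 3.2765.
Z = Σ gᵢe^(−Eᵢ/kT) = 2·e^(−0.33637) + 6·e^(−3.2503) + 3·e^(−3.2765) = 1.4287 + 0.23258 + 0.11328 = 1.7746.
P₀ = g₀ e^(−E₀/kT) / Z = 1.4287/1.7746 = 0.805.

0.805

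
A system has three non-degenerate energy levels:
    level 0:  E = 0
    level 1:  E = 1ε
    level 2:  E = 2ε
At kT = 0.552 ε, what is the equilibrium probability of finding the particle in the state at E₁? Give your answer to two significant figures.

0.14

Eᵢ/kT = 0, 1.812, 3.623.
Z = Σ e^(−Eᵢ/kT) = e^(−0) + e^(−1.812) + e^(−3.623) = 1.000 + 0.1633 + 0.02670 = 1.190.
P₁ = e^(−E₁/kT) / Z = 0.1633/1.190 = 0.14.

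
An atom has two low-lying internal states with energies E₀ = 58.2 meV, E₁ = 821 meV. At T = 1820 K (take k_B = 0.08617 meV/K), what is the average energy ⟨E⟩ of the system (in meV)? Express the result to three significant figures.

k_BT = 0.08617 × 1820 K = 156.83 meV.
Eᵢ/kT = 0.37110, 5.2350.
Z = Σ e^(−Eᵢ/kT) = e^(−0.37110) + e^(−5.2350) = 0.68997 + 0.0053268 = 0.69530.
⟨E⟩ = Σ Eᵢ e^(−Eᵢ/kT) / Z = (58.2·0.68997 + 821·0.0053268) / 0.69530 = 64.0 meV.

64.0 meV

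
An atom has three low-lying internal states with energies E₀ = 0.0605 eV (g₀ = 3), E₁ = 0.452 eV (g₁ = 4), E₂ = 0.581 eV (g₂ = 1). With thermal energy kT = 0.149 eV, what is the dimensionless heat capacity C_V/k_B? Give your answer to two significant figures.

0.64

Eᵢ/kT = 0.4060, 3.034, 3.899.
Z = Σ gᵢe^(−Eᵢ/kT) = 3·e^(−0.4060) + 4·e^(−3.034) + 1·e^(−3.899) = 1.999 + 0.1925 + 0.02026 = 2.212.
⟨E⟩ = 0.09933 eV, ⟨E²⟩ = 0.02418 eV².
C_V/k_B = (⟨E²⟩ − ⟨E⟩²)/(kT)² = (0.02418 − 0.009866)/0.02220 = 0.64.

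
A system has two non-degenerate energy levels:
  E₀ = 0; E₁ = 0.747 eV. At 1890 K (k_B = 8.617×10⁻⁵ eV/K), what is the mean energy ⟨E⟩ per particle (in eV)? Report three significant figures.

0.00753 eV

k_BT = 8.617×10⁻⁵ × 1890 K = 0.16286 eV.
Eᵢ/kT = 0, 4.5868.
Z = Σ e^(−Eᵢ/kT) = e^(−0) + e^(−4.5868) = 1.0000 + 0.010185 = 1.0102.
⟨E⟩ = Σ Eᵢ e^(−Eᵢ/kT) / Z = (0·1.0000 + 0.747·0.010185) / 1.0102 = 0.00753 eV.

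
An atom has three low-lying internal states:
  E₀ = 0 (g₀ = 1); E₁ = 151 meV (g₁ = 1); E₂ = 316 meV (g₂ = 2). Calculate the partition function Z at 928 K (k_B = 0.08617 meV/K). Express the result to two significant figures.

k_BT = 0.08617 × 928 K = 79.97 meV.
Eᵢ/kT = 0, 1.888, 3.951.
Z = Σ gᵢe^(−Eᵢ/kT) = 1·e^(−0) + 1·e^(−1.888) + 2·e^(−3.951) = 1.000 + 0.1514 + 0.03847 = 1.190.

Z = 1.2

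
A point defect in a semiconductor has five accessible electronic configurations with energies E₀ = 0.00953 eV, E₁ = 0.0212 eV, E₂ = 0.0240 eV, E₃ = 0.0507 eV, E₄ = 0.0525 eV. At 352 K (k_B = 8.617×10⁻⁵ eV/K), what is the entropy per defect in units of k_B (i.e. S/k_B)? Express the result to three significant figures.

k_BT = 8.617×10⁻⁵ × 352 K = 0.030332 eV.
Eᵢ/kT = 0.31419, 0.69893, 0.79124, 1.6715, 1.7308.
Z = Σ e^(−Eᵢ/kT) = e^(−0.31419) + e^(−0.69893) + e^(−0.79124) + e^(−1.6715) + e^(−1.7308) = 0.73038 + 0.49712 + 0.45328 + 0.18796 + 0.17714 = 2.0459.
⟨E⟩ = Σ EᵢPᵢ = 0.023074 eV.
S/k_B = ln Z + ⟨E⟩/kT = ln(2.0459) + 0.023074/0.030332 = 0.71584 + 0.76071 = 1.48.

1.48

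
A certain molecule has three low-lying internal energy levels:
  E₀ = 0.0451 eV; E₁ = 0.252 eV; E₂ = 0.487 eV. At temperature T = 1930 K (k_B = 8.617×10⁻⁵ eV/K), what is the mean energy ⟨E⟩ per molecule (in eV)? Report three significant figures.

k_BT = 8.617×10⁻⁵ × 1930 K = 0.16631 eV.
Eᵢ/kT = 0.27118, 1.5152, 2.9283.
Z = Σ e^(−Eᵢ/kT) = e^(−0.27118) + e^(−1.5152) + e^(−2.9283) = 0.76248 + 0.21976 + 0.053488 = 1.0357.
⟨E⟩ = Σ Eᵢ e^(−Eᵢ/kT) / Z = (0.0451·0.76248 + 0.252·0.21976 + 0.487·0.053488) / 1.0357 = 0.112 eV.

0.112 eV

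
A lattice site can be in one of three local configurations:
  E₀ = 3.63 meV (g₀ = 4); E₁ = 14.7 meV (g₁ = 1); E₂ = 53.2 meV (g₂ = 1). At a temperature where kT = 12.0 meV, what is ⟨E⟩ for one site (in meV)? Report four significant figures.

Eᵢ/kT = 0.302500, 1.22500, 4.43333.
Z = Σ gᵢe^(−Eᵢ/kT) = 4·e^(−0.302500) + 1·e^(−1.22500) + 1·e^(−4.43333) = 2.95587 + 0.293758 + 0.0118749 = 3.26150.
⟨E⟩ = Σ Eᵢ gᵢe^(−Eᵢ/kT) / Z = (3.63·2.95587 + 14.7·0.293758 + 53.2·0.0118749) / 3.26150 = 4.808 meV.

4.808 meV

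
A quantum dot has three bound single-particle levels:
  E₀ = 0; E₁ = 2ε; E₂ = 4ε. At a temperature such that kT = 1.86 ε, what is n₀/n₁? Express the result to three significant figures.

n₀/n₁ = exp[−(E₀−E₁)/kT] = exp(−(-2ε)/(1.86ε)) = exp(1.0753) = 2.93.

2.93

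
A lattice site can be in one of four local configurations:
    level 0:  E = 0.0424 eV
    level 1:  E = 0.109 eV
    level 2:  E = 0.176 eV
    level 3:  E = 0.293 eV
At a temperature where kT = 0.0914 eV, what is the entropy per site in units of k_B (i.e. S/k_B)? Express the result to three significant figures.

1.06

Eᵢ/kT = 0.46389, 1.1926, 1.9256, 3.2057.
Z = Σ e^(−Eᵢ/kT) = e^(−0.46389) + e^(−1.1926) + e^(−1.9256) + e^(−3.2057) = 0.62883 + 0.30343 + 0.14579 + 0.040531 = 1.1186.
⟨E⟩ = Σ EᵢPᵢ = 0.086958 eV.
S/k_B = ln Z + ⟨E⟩/kT = ln(1.1186) + 0.086958/0.0914 = 0.11208 + 0.95140 = 1.06.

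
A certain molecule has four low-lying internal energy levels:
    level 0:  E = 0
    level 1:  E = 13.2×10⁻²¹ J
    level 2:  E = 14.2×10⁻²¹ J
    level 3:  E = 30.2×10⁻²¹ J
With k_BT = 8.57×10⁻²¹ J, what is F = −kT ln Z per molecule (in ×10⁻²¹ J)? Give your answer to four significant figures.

Eᵢ/kT = 0, 1.54026, 1.65694, 3.52392.
Z = Σ e^(−Eᵢ/kT) = e^(−0) + e^(−1.54026) + e^(−1.65694) + e^(−3.52392) = 1.00000 + 0.214325 + 0.190722 + 0.0294836 = 1.43453.
F = −kT ln Z = −8.57 × ln(1.43453) = −8.57 × 0.360837 = -3.092 ×10⁻²¹ J.

-3.092 ×10⁻²¹ J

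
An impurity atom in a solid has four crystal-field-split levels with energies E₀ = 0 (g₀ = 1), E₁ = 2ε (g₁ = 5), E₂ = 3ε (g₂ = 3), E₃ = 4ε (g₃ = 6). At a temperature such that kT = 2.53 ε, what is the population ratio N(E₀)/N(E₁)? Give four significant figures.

0.4409

n₀/n₁ = (g₀/g₁) exp[−(E₀−E₁)/kT] = (1/5) × exp(−(-2ε)/(2.53ε)) = (1/5) × exp(0.790514) = 0.4409.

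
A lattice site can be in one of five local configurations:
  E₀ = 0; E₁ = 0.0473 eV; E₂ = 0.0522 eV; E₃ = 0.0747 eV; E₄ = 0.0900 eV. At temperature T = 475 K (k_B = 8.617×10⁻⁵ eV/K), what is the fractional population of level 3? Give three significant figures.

0.0864

k_BT = 8.617×10⁻⁵ × 475 K = 0.040931 eV.
Eᵢ/kT = 0, 1.1556, 1.2753, 1.8250, 2.1988.
Z = Σ e^(−Eᵢ/kT) = e^(−0) + e^(−1.1556) + e^(−1.2753) + e^(−1.8250) + e^(−2.1988) = 1.0000 + 0.31487 + 0.27935 + 0.16122 + 0.11094 = 1.8664.
P₃ = e^(−E₃/kT) / Z = 0.16122/1.8664 = 0.0864.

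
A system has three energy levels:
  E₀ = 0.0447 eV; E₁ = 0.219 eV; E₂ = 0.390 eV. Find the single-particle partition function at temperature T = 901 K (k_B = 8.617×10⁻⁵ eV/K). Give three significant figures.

Z = 0.628

k_BT = 8.617×10⁻⁵ × 901 K = 0.077639 eV.
Eᵢ/kT = 0.57574, 2.8207, 5.0232.
Z = Σ e^(−Eᵢ/kT) = e^(−0.57574) + e^(−2.8207) + e^(−5.0232) = 0.56229 + 0.059564 + 0.0065834 = 0.62844.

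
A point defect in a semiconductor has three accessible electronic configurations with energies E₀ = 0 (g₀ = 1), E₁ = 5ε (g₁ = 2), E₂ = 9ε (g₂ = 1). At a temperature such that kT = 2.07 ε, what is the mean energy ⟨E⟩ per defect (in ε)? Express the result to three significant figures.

Eᵢ/kT = 0, 2.4155, 4.3478.
Z = Σ gᵢe^(−Eᵢ/kT) = 1·e^(−0) + 2·e^(−2.4155) + 1·e^(−4.3478) = 1.0000 + 0.17865 + 0.012935 = 1.1916.
⟨E⟩ = Σ Eᵢ gᵢe^(−Eᵢ/kT) / Z = (0·1.0000 + 5·0.17865 + 9·0.012935) / 1.1916 = 0.847 ε.

0.847 ε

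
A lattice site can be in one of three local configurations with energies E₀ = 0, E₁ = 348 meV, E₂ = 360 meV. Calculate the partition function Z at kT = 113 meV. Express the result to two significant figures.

Z = 1.1

Eᵢ/kT = 0, 3.080, 3.186.
Z = Σ e^(−Eᵢ/kT) = e^(−0) + e^(−3.080) + e^(−3.186) = 1.000 + 0.04596 + 0.04134 = 1.087.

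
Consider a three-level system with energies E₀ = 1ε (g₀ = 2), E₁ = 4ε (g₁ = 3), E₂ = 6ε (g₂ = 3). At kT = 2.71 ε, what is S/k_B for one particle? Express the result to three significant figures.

1.81

Eᵢ/kT = 0.36900, 1.4760, 2.2140.
Z = Σ gᵢe^(−Eᵢ/kT) = 2·e^(−0.36900) + 3·e^(−1.4760) + 3·e^(−2.2140) = 1.3829 + 0.68565 + 0.32779 = 2.3963.
⟨E⟩ = Σ EᵢPᵢ = 2.5424 ε.
S/k_B = ln Z + ⟨E⟩/kT = ln(2.3963) + 2.5424/2.71 = 0.87393 + 0.93815 = 1.81.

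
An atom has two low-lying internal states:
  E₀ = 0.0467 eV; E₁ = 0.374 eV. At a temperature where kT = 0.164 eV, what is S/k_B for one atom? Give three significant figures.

Eᵢ/kT = 0.28476, 2.2805.
Z = Σ e^(−Eᵢ/kT) = e^(−0.28476) + e^(−2.2805) = 0.75219 + 0.10223 = 0.85442.
⟨E⟩ = Σ EᵢPᵢ = 0.085861 eV.
S/k_B = ln Z + ⟨E⟩/kT = ln(0.85442) + 0.085861/0.164 = -0.15733 + 0.52354 = 0.366.

0.366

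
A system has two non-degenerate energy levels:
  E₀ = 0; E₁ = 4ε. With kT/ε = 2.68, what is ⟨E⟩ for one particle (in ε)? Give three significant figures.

Eᵢ/kT = 0, 1.4925.
Z = Σ e^(−Eᵢ/kT) = e^(−0) + e^(−1.4925) = 1.0000 + 0.22481 = 1.2248.
⟨E⟩ = Σ Eᵢ e^(−Eᵢ/kT) / Z = (0·1.0000 + 4·0.22481) / 1.2248 = 0.734 ε.

0.734 ε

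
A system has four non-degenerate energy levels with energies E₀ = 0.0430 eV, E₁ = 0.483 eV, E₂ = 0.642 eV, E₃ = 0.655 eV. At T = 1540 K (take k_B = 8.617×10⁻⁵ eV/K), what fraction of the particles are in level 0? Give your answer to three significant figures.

k_BT = 8.617×10⁻⁵ × 1540 K = 0.13270 eV.
Eᵢ/kT = 0.32404, 3.6398, 4.8380, 4.9359.
Z = Σ e^(−Eᵢ/kT) = e^(−0.32404) + e^(−3.6398) + e^(−4.8380) + e^(−4.9359) = 0.72322 + 0.026258 + 0.0079229 + 0.0071840 = 0.76458.
P₀ = e^(−E₀/kT) / Z = 0.72322/0.76458 = 0.946.

0.946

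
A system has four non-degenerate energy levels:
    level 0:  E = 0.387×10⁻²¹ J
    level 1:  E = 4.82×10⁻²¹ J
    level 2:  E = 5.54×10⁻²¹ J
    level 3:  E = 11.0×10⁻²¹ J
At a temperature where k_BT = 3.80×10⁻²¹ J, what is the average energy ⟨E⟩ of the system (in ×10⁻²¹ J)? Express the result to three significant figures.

2.45 ×10⁻²¹ J

Eᵢ/kT = 0.10184, 1.2684, 1.4579, 2.8947.
Z = Σ e^(−Eᵢ/kT) = e^(−0.10184) + e^(−1.2684) + e^(−1.4579) + e^(−2.8947) = 0.90317 + 0.28128 + 0.23272 + 0.055316 = 1.4725.
⟨E⟩ = Σ Eᵢ e^(−Eᵢ/kT) / Z = (0.387·0.90317 + 4.82·0.28128 + 5.54·0.23272 + 11.0·0.055316) / 1.4725 = 2.45 ×10⁻²¹ J.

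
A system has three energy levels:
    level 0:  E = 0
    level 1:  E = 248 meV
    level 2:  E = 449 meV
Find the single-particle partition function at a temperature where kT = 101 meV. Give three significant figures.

Eᵢ/kT = 0, 2.4554, 4.4455.
Z = Σ e^(−Eᵢ/kT) = e^(−0) + e^(−2.4554) + e^(−4.4455) = 1.0000 + 0.085829 + 0.011731 = 1.0976.

Z = 1.10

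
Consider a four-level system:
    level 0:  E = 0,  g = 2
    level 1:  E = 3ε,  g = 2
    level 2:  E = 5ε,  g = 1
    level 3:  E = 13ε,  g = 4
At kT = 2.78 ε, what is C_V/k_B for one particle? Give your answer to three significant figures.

0.568

Eᵢ/kT = 0, 1.0791, 1.7986, 4.6763.
Z = Σ gᵢe^(−Eᵢ/kT) = 2·e^(−0) + 2·e^(−1.0791) + 1·e^(−1.7986) + 4·e^(−4.6763) = 2.0000 + 0.67980 + 0.16553 + 0.037254 = 2.8826.
⟨E⟩ = 1.1626 ε, ⟨E²⟩ = 5.7422 ε².
C_V/k_B = (⟨E²⟩ − ⟨E⟩²)/(kT)² = (5.7422 − 1.3516)/7.7284 = 0.568.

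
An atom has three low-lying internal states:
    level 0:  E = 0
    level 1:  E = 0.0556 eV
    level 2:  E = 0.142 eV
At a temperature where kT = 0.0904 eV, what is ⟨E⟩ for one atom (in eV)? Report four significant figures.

0.03407 eV

Eᵢ/kT = 0, 0.615044, 1.57080.
Z = Σ e^(−Eᵢ/kT) = e^(−0) + e^(−0.615044) + e^(−1.57080) = 1.00000 + 0.540617 + 0.207879 = 1.74850.
⟨E⟩ = Σ Eᵢ e^(−Eᵢ/kT) / Z = (0·1.00000 + 0.0556·0.540617 + 0.142·0.207879) / 1.74850 = 0.03407 eV.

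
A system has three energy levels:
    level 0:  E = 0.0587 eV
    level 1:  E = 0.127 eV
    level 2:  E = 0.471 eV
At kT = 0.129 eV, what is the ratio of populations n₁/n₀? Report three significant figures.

0.589

n₁/n₀ = exp[−(E₁−E₀)/kT] = exp(−(0.0683 eV)/(0.129 eV)) = exp(-0.52946) = 0.589.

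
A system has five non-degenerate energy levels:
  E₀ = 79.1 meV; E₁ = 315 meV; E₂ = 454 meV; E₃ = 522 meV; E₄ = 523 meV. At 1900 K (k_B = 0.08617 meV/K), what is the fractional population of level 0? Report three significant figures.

k_BT = 0.08617 × 1900 K = 163.72 meV.
Eᵢ/kT = 0.48314, 1.9240, 2.7730, 3.1884, 3.1945.
Z = Σ e^(−Eᵢ/kT) = e^(−0.48314) + e^(−1.9240) + e^(−2.7730) + e^(−3.1884) + e^(−3.1945) = 0.61684 + 0.14602 + 0.062474 + 0.041238 + 0.040987 = 0.90756.
P₀ = e^(−E₀/kT) / Z = 0.61684/0.90756 = 0.680.

0.680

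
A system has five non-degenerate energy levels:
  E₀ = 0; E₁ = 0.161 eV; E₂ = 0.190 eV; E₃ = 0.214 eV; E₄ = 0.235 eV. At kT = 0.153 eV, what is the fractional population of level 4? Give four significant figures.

0.1025

Eᵢ/kT = 0, 1.05229, 1.24183, 1.39869, 1.53595.
Z = Σ e^(−Eᵢ/kT) = e^(−0) + e^(−1.05229) + e^(−1.24183) + e^(−1.39869) + e^(−1.53595) = 1.00000 + 0.349137 + 0.288855 + 0.246920 + 0.215251 = 2.10016.
P₄ = e^(−E₄/kT) / Z = 0.215251/2.10016 = 0.1025.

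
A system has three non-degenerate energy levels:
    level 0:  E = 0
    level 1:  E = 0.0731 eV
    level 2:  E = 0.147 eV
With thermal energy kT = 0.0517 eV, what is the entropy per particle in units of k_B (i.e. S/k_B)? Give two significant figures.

0.65

Eᵢ/kT = 0, 1.414, 2.843.
Z = Σ e^(−Eᵢ/kT) = e^(−0) + e^(−1.414) + e^(−2.843) = 1.000 + 0.2432 + 0.05825 = 1.301.
⟨E⟩ = Σ EᵢPᵢ = 0.02025 eV.
S/k_B = ln Z + ⟨E⟩/kT = ln(1.301) + 0.02025/0.0517 = 0.2631 + 0.3917 = 0.65.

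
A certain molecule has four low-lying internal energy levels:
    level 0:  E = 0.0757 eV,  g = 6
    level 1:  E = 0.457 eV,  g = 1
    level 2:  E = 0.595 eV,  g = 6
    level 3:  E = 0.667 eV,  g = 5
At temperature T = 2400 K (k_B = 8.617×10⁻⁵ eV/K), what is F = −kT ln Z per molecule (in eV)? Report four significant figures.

-0.3247 eV

k_BT = 8.617×10⁻⁵ × 2400 K = 0.206808 eV.
Eᵢ/kT = 0.366040, 2.20978, 2.87706, 3.22521.
Z = Σ gᵢe^(−Eᵢ/kT) = 6·e^(−0.366040) + 1·e^(−2.20978) + 6·e^(−2.87706) + 5·e^(−3.22521) = 4.16085 + 0.109725 + 0.337800 + 0.198737 = 4.80711.
F = −kT ln Z = −0.206808 × ln(4.80711) = −0.206808 × 1.57010 = -0.3247 eV.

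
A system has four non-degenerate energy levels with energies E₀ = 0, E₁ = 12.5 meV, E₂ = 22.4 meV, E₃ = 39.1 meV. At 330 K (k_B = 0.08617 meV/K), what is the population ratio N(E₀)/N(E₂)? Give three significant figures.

k_BT = 0.08617 × 330 K = 28.436 meV.
n₀/n₂ = exp[−(E₀−E₂)/kT] = exp(−(-22.4 meV)/(28.436 meV)) = exp(0.78773) = 2.20.

2.20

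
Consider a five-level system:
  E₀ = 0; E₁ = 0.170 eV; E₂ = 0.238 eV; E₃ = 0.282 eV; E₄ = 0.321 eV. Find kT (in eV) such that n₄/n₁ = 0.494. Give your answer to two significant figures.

0.21 eV

n₄/n₁ = exp[−(E₄−E₁)/kT] = 0.494.
⇒ (E₄−E₁)/kT = ln(1/0.494) = ln(2.024) = 0.7051.
kT = 0.151 eV / 0.7051 = 0.21 eV.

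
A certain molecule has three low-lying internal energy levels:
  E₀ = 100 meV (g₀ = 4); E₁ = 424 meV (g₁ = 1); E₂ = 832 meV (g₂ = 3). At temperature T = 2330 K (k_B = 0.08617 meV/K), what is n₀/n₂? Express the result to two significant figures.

k_BT = 0.08617 × 2330 K = 200.8 meV.
n₀/n₂ = (g₀/g₂) exp[−(E₀−E₂)/kT] = (4/3) × exp(−(-732 meV)/(200.8 meV)) = (4/3) × exp(3.645) = 51.

51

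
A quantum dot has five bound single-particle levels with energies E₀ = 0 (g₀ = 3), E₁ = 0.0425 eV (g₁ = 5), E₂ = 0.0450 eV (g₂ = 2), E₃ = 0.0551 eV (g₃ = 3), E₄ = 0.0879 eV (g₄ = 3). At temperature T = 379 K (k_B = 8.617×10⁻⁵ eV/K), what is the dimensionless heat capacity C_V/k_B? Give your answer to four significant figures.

k_BT = 8.617×10⁻⁵ × 379 K = 0.0326584 eV.
Eᵢ/kT = 0, 1.30135, 1.37790, 1.68716, 2.69150.
Z = Σ gᵢe^(−Eᵢ/kT) = 3·e^(−0) + 5·e^(−1.30135) + 2·e^(−1.37790) + 3·e^(−1.68716) + 3·e^(−2.69150) = 3.00000 + 1.36082 + 0.504215 + 0.555133 + 0.203338 = 5.62351.
⟨E⟩ = 0.0229369 eV, ⟨E²⟩ = 0.00119774 eV².
C_V/k_B = (⟨E²⟩ − ⟨E⟩²)/(kT)² = (0.00119774 − 0.000526101)/0.00106657 = 0.6297.

0.6297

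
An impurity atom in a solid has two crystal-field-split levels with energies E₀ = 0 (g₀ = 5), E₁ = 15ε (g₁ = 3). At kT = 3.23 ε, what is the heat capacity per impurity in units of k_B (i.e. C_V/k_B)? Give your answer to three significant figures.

0.123

Eᵢ/kT = 0, 4.6440.
Z = Σ gᵢe^(−Eᵢ/kT) = 5·e^(−0) + 3·e^(−4.6440) = 5.0000 + 0.028857 = 5.0289.
⟨E⟩ = 0.086073 ε, ⟨E²⟩ = 1.2911 ε².
C_V/k_B = (⟨E²⟩ − ⟨E⟩²)/(kT)² = (1.2911 − 0.0074086)/10.433 = 0.123.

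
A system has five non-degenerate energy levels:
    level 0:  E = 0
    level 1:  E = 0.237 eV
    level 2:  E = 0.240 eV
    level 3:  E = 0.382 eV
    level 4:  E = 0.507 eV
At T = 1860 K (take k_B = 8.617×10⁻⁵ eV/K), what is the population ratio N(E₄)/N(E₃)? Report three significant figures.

k_BT = 8.617×10⁻⁵ × 1860 K = 0.16028 eV.
n₄/n₃ = exp[−(E₄−E₃)/kT] = exp(−(0.125 eV)/(0.16028 eV)) = exp(-0.77989) = 0.458.

0.458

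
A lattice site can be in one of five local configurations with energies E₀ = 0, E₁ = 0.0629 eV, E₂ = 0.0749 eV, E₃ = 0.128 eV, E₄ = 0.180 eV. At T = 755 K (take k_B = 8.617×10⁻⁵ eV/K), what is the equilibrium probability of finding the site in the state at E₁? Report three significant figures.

0.200

k_BT = 8.617×10⁻⁵ × 755 K = 0.065058 eV.
Eᵢ/kT = 0, 0.96683, 1.1513, 1.9675, 2.7668.
Z = Σ e^(−Eᵢ/kT) = e^(−0) + e^(−0.96683) + e^(−1.1513) + e^(−1.9675) + e^(−2.7668) = 1.0000 + 0.38029 + 0.31623 + 0.13981 + 0.062863 = 1.8992.
P₁ = e^(−E₁/kT) / Z = 0.38029/1.8992 = 0.200.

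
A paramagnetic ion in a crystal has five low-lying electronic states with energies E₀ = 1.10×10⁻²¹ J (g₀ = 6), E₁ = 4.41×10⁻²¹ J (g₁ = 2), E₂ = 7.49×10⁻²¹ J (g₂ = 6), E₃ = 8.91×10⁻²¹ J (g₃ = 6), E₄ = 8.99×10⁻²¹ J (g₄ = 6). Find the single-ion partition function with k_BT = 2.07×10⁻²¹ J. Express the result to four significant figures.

Eᵢ/kT = 0.531401, 2.13043, 3.61836, 4.30435, 4.34300.
Z = Σ gᵢe^(−Eᵢ/kT) = 6·e^(−0.531401) + 2·e^(−2.13043) + 6·e^(−3.61836) + 6·e^(−4.30435) + 6·e^(−4.34300) = 3.52669 + 0.237572 + 0.160960 + 0.0810580 + 0.0779849 = 4.08426.

Z = 4.084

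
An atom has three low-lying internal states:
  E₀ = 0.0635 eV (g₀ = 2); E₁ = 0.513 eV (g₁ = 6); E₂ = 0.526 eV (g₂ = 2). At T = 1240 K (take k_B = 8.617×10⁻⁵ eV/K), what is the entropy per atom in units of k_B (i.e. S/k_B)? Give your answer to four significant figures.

k_BT = 8.617×10⁻⁵ × 1240 K = 0.106851 eV.
Eᵢ/kT = 0.594286, 4.80108, 4.92274.
Z = Σ gᵢe^(−Eᵢ/kT) = 2·e^(−0.594286) + 6·e^(−4.80108) + 2·e^(−4.92274) = 1.10391 + 0.0493252 + 0.0145583 = 1.16779.
⟨E⟩ = Σ EᵢPᵢ = 0.0882520 eV.
S/k_B = ln Z + ⟨E⟩/kT = ln(1.16779) + 0.0882520/0.106851 = 0.155113 + 0.825935 = 0.9810.

0.9810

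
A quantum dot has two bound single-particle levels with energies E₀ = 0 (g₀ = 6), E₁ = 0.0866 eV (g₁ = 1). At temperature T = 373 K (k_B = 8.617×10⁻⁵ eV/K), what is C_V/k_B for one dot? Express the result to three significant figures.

k_BT = 8.617×10⁻⁵ × 373 K = 0.032141 eV.
Eᵢ/kT = 0, 2.6944.
Z = Σ gᵢe^(−Eᵢ/kT) = 6·e^(−0) + 1·e^(−2.6944) = 6.0000 + 0.067583 = 6.0676.
⟨E⟩ = 0.00096458 eV, ⟨E²⟩ = 0.000083533 eV².
C_V/k_B = (⟨E²⟩ − ⟨E⟩²)/(kT)² = (0.000083533 − 0.00000093041)/0.0010330 = 0.0800.

0.0800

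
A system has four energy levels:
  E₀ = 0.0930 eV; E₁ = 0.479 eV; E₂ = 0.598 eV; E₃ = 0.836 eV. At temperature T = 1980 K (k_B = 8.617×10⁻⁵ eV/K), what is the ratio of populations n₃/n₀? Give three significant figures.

0.0128

k_BT = 8.617×10⁻⁵ × 1980 K = 0.17062 eV.
n₃/n₀ = exp[−(E₃−E₀)/kT] = exp(−(0.7430 eV)/(0.17062 eV)) = exp(-4.3547) = 0.0128.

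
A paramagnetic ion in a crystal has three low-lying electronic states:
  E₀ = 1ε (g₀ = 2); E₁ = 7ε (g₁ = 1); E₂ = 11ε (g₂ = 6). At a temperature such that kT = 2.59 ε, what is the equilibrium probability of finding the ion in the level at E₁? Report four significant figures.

Eᵢ/kT = 0.386100, 2.70270, 4.24710.
Z = Σ gᵢe^(−Eᵢ/kT) = 2·e^(−0.386100) + 1·e^(−2.70270) + 6·e^(−4.24710) = 1.35941 + 0.0670243 + 0.0858340 = 1.51227.
P₁ = g₁ e^(−E₁/kT) / Z = 0.0670243/1.51227 = 0.04432.

0.04432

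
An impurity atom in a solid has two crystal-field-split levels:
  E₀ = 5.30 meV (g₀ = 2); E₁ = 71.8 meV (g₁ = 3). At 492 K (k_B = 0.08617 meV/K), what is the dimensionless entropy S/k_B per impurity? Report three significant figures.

k_BT = 0.08617 × 492 K = 42.396 meV.
Eᵢ/kT = 0.12501, 1.6936.
Z = Σ gᵢe^(−Eᵢ/kT) = 2·e^(−0.12501) + 3·e^(−1.6936) = 1.7650 + 0.55157 = 2.3166.
⟨E⟩ = Σ EᵢPᵢ = 21.133 meV.
S/k_B = ln Z + ⟨E⟩/kT = ln(2.3166) + 21.133/42.396 = 0.84010 + 0.49847 = 1.34.

1.34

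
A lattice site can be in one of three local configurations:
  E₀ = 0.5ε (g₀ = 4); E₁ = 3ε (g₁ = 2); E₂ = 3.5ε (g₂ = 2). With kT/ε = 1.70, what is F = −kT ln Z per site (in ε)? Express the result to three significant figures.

Eᵢ/kT = 0.29412, 1.7647, 2.0588.
Z = Σ gᵢe^(−Eᵢ/kT) = 4·e^(−0.29412) + 2·e^(−1.7647) + 2·e^(−2.0588) = 2.9807 + 0.34248 + 0.25521 = 3.5784.
F = −kT ln Z = −1.70 × ln(3.5784) = −1.70 × 1.2749 = -2.17 ε.

-2.17 ε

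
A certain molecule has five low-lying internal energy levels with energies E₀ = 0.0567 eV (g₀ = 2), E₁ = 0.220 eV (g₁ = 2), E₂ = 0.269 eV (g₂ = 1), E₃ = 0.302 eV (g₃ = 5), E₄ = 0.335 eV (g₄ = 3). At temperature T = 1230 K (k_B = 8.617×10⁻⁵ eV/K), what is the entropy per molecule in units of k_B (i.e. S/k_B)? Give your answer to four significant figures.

1.994

k_BT = 8.617×10⁻⁵ × 1230 K = 0.105989 eV.
Eᵢ/kT = 0.534961, 2.07569, 2.53800, 2.84935, 3.16071.
Z = Σ gᵢe^(−Eᵢ/kT) = 2·e^(−0.534961) + 2·e^(−2.07569) + 1·e^(−2.53800) + 5·e^(−2.84935) + 3·e^(−3.16071) = 1.17138 + 0.250940 + 0.0790243 + 0.289410 + 0.127187 = 1.91794.
⟨E⟩ = Σ EᵢPᵢ = 0.142283 eV.
S/k_B = ln Z + ⟨E⟩/kT = ln(1.91794) + 0.142283/0.105989 = 0.651252 + 1.34243 = 1.994.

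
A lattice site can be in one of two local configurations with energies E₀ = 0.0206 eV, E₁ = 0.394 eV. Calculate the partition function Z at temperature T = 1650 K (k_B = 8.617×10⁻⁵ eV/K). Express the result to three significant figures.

k_BT = 8.617×10⁻⁵ × 1650 K = 0.14218 eV.
Eᵢ/kT = 0.14489, 2.7711.
Z = Σ e^(−Eᵢ/kT) = e^(−0.14489) + e^(−2.7711) = 0.86512 + 0.062593 = 0.92771.

Z = 0.928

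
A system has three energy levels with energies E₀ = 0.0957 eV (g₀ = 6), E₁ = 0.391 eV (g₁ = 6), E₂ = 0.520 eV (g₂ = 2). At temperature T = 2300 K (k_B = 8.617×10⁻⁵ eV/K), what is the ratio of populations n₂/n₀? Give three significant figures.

k_BT = 8.617×10⁻⁵ × 2300 K = 0.19819 eV.
n₂/n₀ = (g₂/g₀) exp[−(E₂−E₀)/kT] = (2/6) × exp(−(0.4243 eV)/(0.19819 eV)) = (2/6) × exp(-2.1409) = 0.0392.

0.0392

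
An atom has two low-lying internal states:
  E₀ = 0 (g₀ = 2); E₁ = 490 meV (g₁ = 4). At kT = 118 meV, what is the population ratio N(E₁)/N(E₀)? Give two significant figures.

0.031

n₁/n₀ = (g₁/g₀) exp[−(E₁−E₀)/kT] = (4/2) × exp(−(490 meV)/(118 meV)) = (4/2) × exp(-4.153) = 0.031.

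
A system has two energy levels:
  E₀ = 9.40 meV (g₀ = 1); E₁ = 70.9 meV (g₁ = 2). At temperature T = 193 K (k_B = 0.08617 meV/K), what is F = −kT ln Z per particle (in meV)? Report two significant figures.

8.6 meV

k_BT = 0.08617 × 193 K = 16.63 meV.
Eᵢ/kT = 0.5652, 4.263.
Z = Σ gᵢe^(−Eᵢ/kT) = 1·e^(−0.5652) + 2·e^(−4.263) = 0.5682 + 0.02816 = 0.5964.
F = −kT ln Z = −16.63 × ln(0.5964) = −16.63 × -0.5168 = 8.6 meV.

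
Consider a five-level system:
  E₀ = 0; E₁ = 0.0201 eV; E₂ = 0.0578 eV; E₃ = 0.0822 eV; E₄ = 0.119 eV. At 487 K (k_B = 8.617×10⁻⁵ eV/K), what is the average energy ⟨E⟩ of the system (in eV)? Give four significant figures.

0.02202 eV

k_BT = 8.617×10⁻⁵ × 487 K = 0.0419648 eV.
Eᵢ/kT = 0, 0.478973, 1.37734, 1.95878, 2.83571.
Z = Σ e^(−Eᵢ/kT) = e^(−0) + e^(−0.478973) + e^(−1.37734) + e^(−1.95878) + e^(−2.83571) = 1.00000 + 0.619419 + 0.252249 + 0.141030 + 0.0586769 = 2.07137.
⟨E⟩ = Σ Eᵢ e^(−Eᵢ/kT) / Z = (0·1.00000 + 0.0201·0.619419 + 0.0578·0.252249 + 0.0822·0.141030 + 0.119·0.0586769) / 2.07137 = 0.02202 eV.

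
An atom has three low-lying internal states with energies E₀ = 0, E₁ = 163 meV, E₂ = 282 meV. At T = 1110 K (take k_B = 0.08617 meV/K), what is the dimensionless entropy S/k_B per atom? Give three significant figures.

k_BT = 0.08617 × 1110 K = 95.649 meV.
Eᵢ/kT = 0, 1.7041, 2.9483.
Z = Σ e^(−Eᵢ/kT) = e^(−0) + e^(−1.7041) + e^(−2.9483) = 1.0000 + 0.18194 + 0.052429 = 1.2344.
⟨E⟩ = Σ EᵢPᵢ = 36.002 meV.
S/k_B = ln Z + ⟨E⟩/kT = ln(1.2344) + 36.002/95.649 = 0.21059 + 0.37640 = 0.587.

0.587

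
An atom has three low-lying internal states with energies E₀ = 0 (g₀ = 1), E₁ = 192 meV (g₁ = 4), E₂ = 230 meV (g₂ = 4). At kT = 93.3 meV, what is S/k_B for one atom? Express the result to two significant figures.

1.6

Eᵢ/kT = 0, 2.058, 2.465.
Z = Σ gᵢe^(−Eᵢ/kT) = 1·e^(−0) + 4·e^(−2.058) + 4·e^(−2.465) = 1.000 + 0.5108 + 0.3400 = 1.851.
⟨E⟩ = Σ EᵢPᵢ = 95.23 meV.
S/k_B = ln Z + ⟨E⟩/kT = ln(1.851) + 95.23/93.3 = 0.6157 + 1.021 = 1.6.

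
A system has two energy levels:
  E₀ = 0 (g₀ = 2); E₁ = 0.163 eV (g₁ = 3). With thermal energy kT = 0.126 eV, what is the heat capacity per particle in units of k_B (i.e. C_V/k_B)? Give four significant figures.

Eᵢ/kT = 0, 1.29365.
Z = Σ gᵢe^(−Eᵢ/kT) = 2·e^(−0) + 3·e^(−1.29365) = 2.00000 + 0.822804 = 2.82280.
⟨E⟩ = 0.0475121 eV, ⟨E²⟩ = 0.00774447 eV².
C_V/k_B = (⟨E²⟩ − ⟨E⟩²)/(kT)² = (0.00774447 − 0.00225740)/0.0158760 = 0.3456.

0.3456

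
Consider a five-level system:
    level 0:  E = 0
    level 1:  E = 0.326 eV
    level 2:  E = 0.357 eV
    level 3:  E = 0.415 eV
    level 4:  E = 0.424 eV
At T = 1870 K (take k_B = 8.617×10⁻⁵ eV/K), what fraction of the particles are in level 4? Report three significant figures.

0.0518

k_BT = 8.617×10⁻⁵ × 1870 K = 0.16114 eV.
Eᵢ/kT = 0, 2.0231, 2.2155, 2.5754, 2.6313.
Z = Σ e^(−Eᵢ/kT) = e^(−0) + e^(−2.0231) + e^(−2.2155) + e^(−2.5754) + e^(−2.6313) = 1.0000 + 0.13224 + 0.10910 + 0.076123 + 0.071985 = 1.3894.
P₄ = e^(−E₄/kT) / Z = 0.071985/1.3894 = 0.0518.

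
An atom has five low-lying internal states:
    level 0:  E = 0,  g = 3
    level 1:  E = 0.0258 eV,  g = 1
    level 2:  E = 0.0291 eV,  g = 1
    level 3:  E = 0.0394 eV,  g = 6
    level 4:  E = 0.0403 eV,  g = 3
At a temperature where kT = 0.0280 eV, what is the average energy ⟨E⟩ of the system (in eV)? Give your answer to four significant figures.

Eᵢ/kT = 0, 0.921429, 1.03929, 1.40714, 1.43929.
Z = Σ gᵢe^(−Eᵢ/kT) = 3·e^(−0) + 1·e^(−0.921429) + 1·e^(−1.03929) + 6·e^(−1.40714) + 3·e^(−1.43929) = 3.00000 + 0.397950 + 0.353706 + 1.46906 + 0.711288 = 5.93200.
⟨E⟩ = Σ Eᵢ gᵢe^(−Eᵢ/kT) / Z = (0·3.00000 + 0.0258·0.397950 + 0.0291·0.353706 + 0.0394·1.46906 + 0.0403·0.711288) / 5.93200 = 0.01806 eV.

0.01806 eV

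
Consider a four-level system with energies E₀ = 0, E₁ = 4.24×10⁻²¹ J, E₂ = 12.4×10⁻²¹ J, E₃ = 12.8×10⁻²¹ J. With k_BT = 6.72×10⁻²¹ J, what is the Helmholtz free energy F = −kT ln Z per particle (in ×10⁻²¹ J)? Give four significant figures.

Eᵢ/kT = 0, 0.630952, 1.84524, 1.90476.
Z = Σ e^(−Eᵢ/kT) = e^(−0) + e^(−0.630952) + e^(−1.84524) + e^(−1.90476) = 1.00000 + 0.532085 + 0.157987 + 0.148858 = 1.83893.
F = −kT ln Z = −6.72 × ln(1.83893) = −6.72 × 0.609184 = -4.094 ×10⁻²¹ J.

-4.094 ×10⁻²¹ J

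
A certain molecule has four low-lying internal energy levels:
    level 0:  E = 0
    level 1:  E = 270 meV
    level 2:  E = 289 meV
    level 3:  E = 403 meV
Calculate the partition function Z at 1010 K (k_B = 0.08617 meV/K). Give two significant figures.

k_BT = 0.08617 × 1010 K = 87.03 meV.
Eᵢ/kT = 0, 3.102, 3.321, 4.631.
Z = Σ e^(−Eᵢ/kT) = e^(−0) + e^(−3.102) + e^(−3.321) + e^(−4.631) = 1.000 + 0.04496 + 0.03612 + 0.009745 = 1.091.

Z = 1.1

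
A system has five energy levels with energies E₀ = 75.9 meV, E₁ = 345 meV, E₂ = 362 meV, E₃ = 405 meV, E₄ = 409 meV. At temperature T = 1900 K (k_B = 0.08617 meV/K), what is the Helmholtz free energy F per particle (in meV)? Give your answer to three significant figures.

k_BT = 0.08617 × 1900 K = 163.72 meV.
Eᵢ/kT = 0.46360, 2.1073, 2.2111, 2.4737, 2.4982.
Z = Σ e^(−Eᵢ/kT) = e^(−0.46360) + e^(−2.1073) + e^(−2.2111) + e^(−2.4737) + e^(−2.4982) = 0.62902 + 0.12157 + 0.10958 + 0.084272 + 0.082233 = 1.0267.
F = −kT ln Z = −163.72 × ln(1.0267) = −163.72 × 0.026350 = -4.31 meV.

-4.31 meV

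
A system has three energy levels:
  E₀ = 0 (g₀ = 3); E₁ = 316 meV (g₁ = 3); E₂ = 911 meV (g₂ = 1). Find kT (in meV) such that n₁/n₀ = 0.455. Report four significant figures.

401.3 meV

n₁/n₀ = (g₁/g₀) exp[−(E₁−E₀)/kT] = 0.455.
⇒ (E₁−E₀)/kT = ln((3/3)/0.455) = ln(2.19780) = 0.787457.
kT = 316 meV / 0.787457 = 401.3 meV.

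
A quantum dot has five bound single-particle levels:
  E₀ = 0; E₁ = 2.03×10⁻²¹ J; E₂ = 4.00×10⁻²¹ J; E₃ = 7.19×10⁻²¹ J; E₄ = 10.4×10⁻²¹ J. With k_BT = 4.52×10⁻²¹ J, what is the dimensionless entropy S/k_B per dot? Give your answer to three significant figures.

1.37

Eᵢ/kT = 0, 0.44912, 0.88496, 1.5907, 2.3009.
Z = Σ e^(−Eᵢ/kT) = e^(−0) + e^(−0.44912) + e^(−0.88496) + e^(−1.5907) + e^(−2.3009) = 1.0000 + 0.63819 + 0.41273 + 0.20378 + 0.10017 = 2.3549.
⟨E⟩ = Σ EᵢPᵢ = 2.3158 ×10⁻²¹ J.
S/k_B = ln Z + ⟨E⟩/kT = ln(2.3549) + 2.3158/4.52 = 0.85650 + 0.51235 = 1.37.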